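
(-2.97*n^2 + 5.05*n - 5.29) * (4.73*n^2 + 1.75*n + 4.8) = -14.0481*n^4 + 18.689*n^3 - 30.4402*n^2 + 14.9825*n - 25.392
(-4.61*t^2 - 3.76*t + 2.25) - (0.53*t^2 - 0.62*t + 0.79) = -5.14*t^2 - 3.14*t + 1.46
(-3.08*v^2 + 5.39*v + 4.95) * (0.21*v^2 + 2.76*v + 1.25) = -0.6468*v^4 - 7.3689*v^3 + 12.0659*v^2 + 20.3995*v + 6.1875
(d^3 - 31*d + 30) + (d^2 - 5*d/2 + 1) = d^3 + d^2 - 67*d/2 + 31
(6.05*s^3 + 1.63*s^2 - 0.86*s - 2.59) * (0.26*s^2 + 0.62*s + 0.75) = 1.573*s^5 + 4.1748*s^4 + 5.3245*s^3 + 0.0158999999999999*s^2 - 2.2508*s - 1.9425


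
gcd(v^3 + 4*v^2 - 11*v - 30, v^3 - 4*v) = v + 2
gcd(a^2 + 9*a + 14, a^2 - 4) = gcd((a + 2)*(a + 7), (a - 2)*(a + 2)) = a + 2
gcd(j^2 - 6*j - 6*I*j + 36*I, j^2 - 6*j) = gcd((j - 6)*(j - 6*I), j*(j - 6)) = j - 6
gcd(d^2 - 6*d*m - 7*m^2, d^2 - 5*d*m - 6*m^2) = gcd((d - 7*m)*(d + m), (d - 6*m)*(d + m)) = d + m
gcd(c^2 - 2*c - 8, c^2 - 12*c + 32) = c - 4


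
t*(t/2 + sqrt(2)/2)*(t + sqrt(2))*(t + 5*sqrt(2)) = t^4/2 + 7*sqrt(2)*t^3/2 + 11*t^2 + 5*sqrt(2)*t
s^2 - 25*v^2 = (s - 5*v)*(s + 5*v)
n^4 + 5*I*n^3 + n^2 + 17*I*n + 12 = (n - I)^2*(n + 3*I)*(n + 4*I)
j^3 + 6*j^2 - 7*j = j*(j - 1)*(j + 7)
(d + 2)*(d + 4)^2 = d^3 + 10*d^2 + 32*d + 32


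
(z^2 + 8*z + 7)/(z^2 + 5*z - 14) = (z + 1)/(z - 2)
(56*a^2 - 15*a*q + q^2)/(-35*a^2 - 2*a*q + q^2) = (-8*a + q)/(5*a + q)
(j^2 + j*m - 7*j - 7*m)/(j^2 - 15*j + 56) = (j + m)/(j - 8)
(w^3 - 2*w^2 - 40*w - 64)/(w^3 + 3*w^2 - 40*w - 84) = (w^2 - 4*w - 32)/(w^2 + w - 42)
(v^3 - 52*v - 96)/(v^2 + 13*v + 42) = (v^2 - 6*v - 16)/(v + 7)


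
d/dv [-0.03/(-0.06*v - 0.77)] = -0.0018/(0.06*v + 0.77)^2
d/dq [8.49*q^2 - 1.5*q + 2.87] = 16.98*q - 1.5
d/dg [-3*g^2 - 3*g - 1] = -6*g - 3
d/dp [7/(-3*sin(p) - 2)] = 21*cos(p)/(3*sin(p) + 2)^2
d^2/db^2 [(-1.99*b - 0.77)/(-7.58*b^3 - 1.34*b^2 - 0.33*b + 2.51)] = (686.029416*b^5 + 652.174104*b^4 + 122.32762*b^3 + 474.188244*b^2 + 130.101156*b + 8.643976)/(435.519512*b^9 + 230.974728*b^8 + 97.71378*b^7 - 410.129332*b^6 - 148.713402*b^5 - 50.754174*b^4 + 136.640679*b^3 + 24.506385*b^2 + 6.237099*b - 15.813251)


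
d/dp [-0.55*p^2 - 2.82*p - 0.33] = -1.1*p - 2.82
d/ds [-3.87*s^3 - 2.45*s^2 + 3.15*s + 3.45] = -11.61*s^2 - 4.9*s + 3.15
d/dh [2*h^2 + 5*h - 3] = 4*h + 5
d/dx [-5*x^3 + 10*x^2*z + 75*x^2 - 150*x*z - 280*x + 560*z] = -15*x^2 + 20*x*z + 150*x - 150*z - 280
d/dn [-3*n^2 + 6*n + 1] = 6 - 6*n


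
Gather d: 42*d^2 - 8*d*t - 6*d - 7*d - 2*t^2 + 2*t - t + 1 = 42*d^2 + d*(-8*t - 13) - 2*t^2 + t + 1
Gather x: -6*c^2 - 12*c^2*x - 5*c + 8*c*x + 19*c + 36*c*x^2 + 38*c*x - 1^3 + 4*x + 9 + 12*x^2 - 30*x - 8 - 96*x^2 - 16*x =-6*c^2 + 14*c + x^2*(36*c - 84) + x*(-12*c^2 + 46*c - 42)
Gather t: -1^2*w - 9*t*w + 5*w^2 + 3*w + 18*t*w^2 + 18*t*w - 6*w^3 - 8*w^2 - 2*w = t*(18*w^2 + 9*w) - 6*w^3 - 3*w^2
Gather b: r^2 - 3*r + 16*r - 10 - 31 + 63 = r^2 + 13*r + 22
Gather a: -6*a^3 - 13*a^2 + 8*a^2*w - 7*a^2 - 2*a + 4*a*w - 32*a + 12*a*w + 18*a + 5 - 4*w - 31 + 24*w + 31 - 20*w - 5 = -6*a^3 + a^2*(8*w - 20) + a*(16*w - 16)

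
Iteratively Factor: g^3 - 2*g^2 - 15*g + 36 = (g - 3)*(g^2 + g - 12) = (g - 3)*(g + 4)*(g - 3)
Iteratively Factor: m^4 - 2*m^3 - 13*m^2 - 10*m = (m + 1)*(m^3 - 3*m^2 - 10*m) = (m - 5)*(m + 1)*(m^2 + 2*m) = m*(m - 5)*(m + 1)*(m + 2)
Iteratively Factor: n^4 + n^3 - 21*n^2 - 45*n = (n)*(n^3 + n^2 - 21*n - 45) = n*(n - 5)*(n^2 + 6*n + 9) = n*(n - 5)*(n + 3)*(n + 3)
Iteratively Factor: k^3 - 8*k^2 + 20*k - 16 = (k - 2)*(k^2 - 6*k + 8) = (k - 2)^2*(k - 4)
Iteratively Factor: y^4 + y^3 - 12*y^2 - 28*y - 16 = (y + 2)*(y^3 - y^2 - 10*y - 8) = (y - 4)*(y + 2)*(y^2 + 3*y + 2) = (y - 4)*(y + 1)*(y + 2)*(y + 2)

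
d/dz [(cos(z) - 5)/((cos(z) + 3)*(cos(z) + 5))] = (cos(z)^2 - 10*cos(z) - 55)*sin(z)/((cos(z) + 3)^2*(cos(z) + 5)^2)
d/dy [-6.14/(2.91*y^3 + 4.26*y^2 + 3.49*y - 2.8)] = (53.6022*y^2 + 52.3128*y + 21.4286)/(2.91*y^3 + 4.26*y^2 + 3.49*y - 2.8)^2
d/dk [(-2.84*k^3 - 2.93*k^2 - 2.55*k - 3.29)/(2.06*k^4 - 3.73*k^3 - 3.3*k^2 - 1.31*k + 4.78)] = (5.8504*k^6 + 12.0716*k^5 + 14.2021*k^4 + 15.5274*k^3 - 82.1174*k^2 - 49.7248*k - 16.4989)/(4.2436*k^8 - 15.3676*k^7 + 0.3169*k^6 + 19.2208*k^5 + 40.3562*k^4 - 27.0128*k^3 - 29.8319*k^2 - 12.5236*k + 22.8484)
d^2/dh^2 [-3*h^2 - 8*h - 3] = -6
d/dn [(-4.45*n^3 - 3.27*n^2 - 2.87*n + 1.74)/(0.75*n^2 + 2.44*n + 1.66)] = (-3.3375*n^4 - 21.716*n^3 - 27.9873*n^2 - 13.4664*n - 9.0098)/(0.5625*n^4 + 3.66*n^3 + 8.4436*n^2 + 8.1008*n + 2.7556)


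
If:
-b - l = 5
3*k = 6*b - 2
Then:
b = -l - 5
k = -2*l - 32/3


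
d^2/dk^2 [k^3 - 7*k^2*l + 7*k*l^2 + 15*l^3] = 6*k - 14*l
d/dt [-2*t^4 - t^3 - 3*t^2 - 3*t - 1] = -8*t^3 - 3*t^2 - 6*t - 3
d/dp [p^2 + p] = 2*p + 1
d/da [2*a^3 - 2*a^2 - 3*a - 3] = 6*a^2 - 4*a - 3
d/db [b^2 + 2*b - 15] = 2*b + 2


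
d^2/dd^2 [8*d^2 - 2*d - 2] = 16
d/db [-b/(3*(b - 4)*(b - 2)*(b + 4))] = 2*(b^3 - b^2 - 16)/(3*(b^6 - 4*b^5 - 28*b^4 + 128*b^3 + 128*b^2 - 1024*b + 1024))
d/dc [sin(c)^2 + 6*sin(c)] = 2*(sin(c) + 3)*cos(c)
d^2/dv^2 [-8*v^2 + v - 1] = -16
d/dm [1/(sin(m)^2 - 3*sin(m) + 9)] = (3 - 2*sin(m))*cos(m)/(sin(m)^2 - 3*sin(m) + 9)^2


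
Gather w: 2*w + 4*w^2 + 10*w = 4*w^2 + 12*w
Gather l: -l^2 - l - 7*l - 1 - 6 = -l^2 - 8*l - 7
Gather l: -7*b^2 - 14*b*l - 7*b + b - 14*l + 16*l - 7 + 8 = -7*b^2 - 6*b + l*(2 - 14*b) + 1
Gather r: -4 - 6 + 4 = -6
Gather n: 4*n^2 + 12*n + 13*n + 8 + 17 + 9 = 4*n^2 + 25*n + 34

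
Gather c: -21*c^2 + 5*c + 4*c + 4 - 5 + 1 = -21*c^2 + 9*c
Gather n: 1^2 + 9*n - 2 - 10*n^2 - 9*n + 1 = -10*n^2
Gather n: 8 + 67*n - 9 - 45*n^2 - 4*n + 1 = -45*n^2 + 63*n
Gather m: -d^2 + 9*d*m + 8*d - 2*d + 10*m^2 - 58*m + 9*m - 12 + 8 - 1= -d^2 + 6*d + 10*m^2 + m*(9*d - 49) - 5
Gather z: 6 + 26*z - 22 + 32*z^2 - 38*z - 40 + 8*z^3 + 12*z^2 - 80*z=8*z^3 + 44*z^2 - 92*z - 56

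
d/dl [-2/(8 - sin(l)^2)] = -8*sin(2*l)/(cos(2*l) + 15)^2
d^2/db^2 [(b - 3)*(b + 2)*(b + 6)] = 6*b + 10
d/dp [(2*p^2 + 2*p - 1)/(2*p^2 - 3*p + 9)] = 5*(-2*p^2 + 8*p + 3)/(4*p^4 - 12*p^3 + 45*p^2 - 54*p + 81)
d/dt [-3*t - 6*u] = -3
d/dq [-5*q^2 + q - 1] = 1 - 10*q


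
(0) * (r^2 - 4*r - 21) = 0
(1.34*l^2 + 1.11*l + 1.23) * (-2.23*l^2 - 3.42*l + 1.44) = -2.9882*l^4 - 7.0581*l^3 - 4.6095*l^2 - 2.6082*l + 1.7712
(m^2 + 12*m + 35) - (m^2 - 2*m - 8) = 14*m + 43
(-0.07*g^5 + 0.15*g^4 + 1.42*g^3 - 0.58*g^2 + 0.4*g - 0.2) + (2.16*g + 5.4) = -0.07*g^5 + 0.15*g^4 + 1.42*g^3 - 0.58*g^2 + 2.56*g + 5.2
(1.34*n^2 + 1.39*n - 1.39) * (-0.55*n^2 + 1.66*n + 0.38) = -0.737*n^4 + 1.4599*n^3 + 3.5811*n^2 - 1.7792*n - 0.5282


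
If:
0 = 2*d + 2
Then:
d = -1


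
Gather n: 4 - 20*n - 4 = -20*n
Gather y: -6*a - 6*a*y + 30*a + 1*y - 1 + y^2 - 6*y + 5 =24*a + y^2 + y*(-6*a - 5) + 4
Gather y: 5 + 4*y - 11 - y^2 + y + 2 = -y^2 + 5*y - 4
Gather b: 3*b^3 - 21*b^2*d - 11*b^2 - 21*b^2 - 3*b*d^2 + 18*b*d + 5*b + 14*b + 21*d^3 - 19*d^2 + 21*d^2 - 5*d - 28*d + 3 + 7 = 3*b^3 + b^2*(-21*d - 32) + b*(-3*d^2 + 18*d + 19) + 21*d^3 + 2*d^2 - 33*d + 10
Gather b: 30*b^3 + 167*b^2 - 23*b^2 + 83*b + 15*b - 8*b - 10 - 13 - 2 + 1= 30*b^3 + 144*b^2 + 90*b - 24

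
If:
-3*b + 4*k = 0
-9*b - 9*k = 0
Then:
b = 0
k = 0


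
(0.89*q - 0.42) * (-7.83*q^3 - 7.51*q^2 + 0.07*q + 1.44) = -6.9687*q^4 - 3.3953*q^3 + 3.2165*q^2 + 1.2522*q - 0.6048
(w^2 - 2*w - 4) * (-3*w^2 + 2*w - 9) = -3*w^4 + 8*w^3 - w^2 + 10*w + 36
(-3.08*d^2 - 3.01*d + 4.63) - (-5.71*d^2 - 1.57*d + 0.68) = 2.63*d^2 - 1.44*d + 3.95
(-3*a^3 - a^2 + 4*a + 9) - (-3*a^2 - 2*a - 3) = -3*a^3 + 2*a^2 + 6*a + 12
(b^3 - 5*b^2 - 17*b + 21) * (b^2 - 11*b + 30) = b^5 - 16*b^4 + 68*b^3 + 58*b^2 - 741*b + 630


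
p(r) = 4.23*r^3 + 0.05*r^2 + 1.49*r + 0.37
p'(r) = 12.69*r^2 + 0.1*r + 1.49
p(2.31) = 56.22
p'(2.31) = 69.44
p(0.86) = 4.38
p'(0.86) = 10.96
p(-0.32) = -0.24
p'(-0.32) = 2.76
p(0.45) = 1.44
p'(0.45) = 4.10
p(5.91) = 884.10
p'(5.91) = 445.32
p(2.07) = 41.19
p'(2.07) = 56.07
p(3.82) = 242.58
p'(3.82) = 187.05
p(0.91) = 4.95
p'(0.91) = 12.09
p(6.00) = 924.79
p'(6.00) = 458.93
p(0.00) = 0.37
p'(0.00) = 1.49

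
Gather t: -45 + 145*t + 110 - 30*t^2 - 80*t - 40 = -30*t^2 + 65*t + 25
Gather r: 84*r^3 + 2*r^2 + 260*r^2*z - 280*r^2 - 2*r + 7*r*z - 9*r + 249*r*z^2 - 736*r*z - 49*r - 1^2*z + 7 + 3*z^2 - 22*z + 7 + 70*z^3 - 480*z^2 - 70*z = 84*r^3 + r^2*(260*z - 278) + r*(249*z^2 - 729*z - 60) + 70*z^3 - 477*z^2 - 93*z + 14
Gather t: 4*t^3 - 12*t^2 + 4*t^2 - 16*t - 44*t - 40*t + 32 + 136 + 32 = 4*t^3 - 8*t^2 - 100*t + 200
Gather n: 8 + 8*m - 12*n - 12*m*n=8*m + n*(-12*m - 12) + 8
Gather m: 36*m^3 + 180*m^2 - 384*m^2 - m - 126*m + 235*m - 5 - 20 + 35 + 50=36*m^3 - 204*m^2 + 108*m + 60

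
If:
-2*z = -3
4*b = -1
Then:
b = -1/4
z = 3/2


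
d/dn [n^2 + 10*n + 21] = 2*n + 10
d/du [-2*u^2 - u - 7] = -4*u - 1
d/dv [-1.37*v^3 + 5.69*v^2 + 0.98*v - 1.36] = -4.11*v^2 + 11.38*v + 0.98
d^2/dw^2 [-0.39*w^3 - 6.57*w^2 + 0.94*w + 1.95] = -2.34*w - 13.14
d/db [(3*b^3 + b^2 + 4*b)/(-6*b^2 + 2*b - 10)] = (-9*b^4 + 6*b^3 - 32*b^2 - 10*b - 20)/(2*(9*b^4 - 6*b^3 + 31*b^2 - 10*b + 25))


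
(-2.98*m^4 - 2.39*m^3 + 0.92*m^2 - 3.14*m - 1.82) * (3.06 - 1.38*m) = 4.1124*m^5 - 5.8206*m^4 - 8.583*m^3 + 7.1484*m^2 - 7.0968*m - 5.5692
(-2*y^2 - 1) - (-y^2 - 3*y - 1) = -y^2 + 3*y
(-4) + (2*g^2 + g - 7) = 2*g^2 + g - 11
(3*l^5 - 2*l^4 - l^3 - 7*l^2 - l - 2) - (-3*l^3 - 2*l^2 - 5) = 3*l^5 - 2*l^4 + 2*l^3 - 5*l^2 - l + 3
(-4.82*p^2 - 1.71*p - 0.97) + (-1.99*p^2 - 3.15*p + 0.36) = -6.81*p^2 - 4.86*p - 0.61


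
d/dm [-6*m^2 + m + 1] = 1 - 12*m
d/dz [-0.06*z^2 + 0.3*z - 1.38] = 0.3 - 0.12*z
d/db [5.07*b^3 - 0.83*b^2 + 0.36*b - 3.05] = 15.21*b^2 - 1.66*b + 0.36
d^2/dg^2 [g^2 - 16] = 2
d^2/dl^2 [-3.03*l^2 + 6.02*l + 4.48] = -6.06000000000000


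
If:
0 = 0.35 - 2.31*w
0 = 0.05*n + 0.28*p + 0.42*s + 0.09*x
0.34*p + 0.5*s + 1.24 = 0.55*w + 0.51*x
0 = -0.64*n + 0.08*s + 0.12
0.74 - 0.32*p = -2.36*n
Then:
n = -0.03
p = 2.06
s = -1.78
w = 0.15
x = 1.90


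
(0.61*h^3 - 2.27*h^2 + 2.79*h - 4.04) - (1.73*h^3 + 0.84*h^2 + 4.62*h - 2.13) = -1.12*h^3 - 3.11*h^2 - 1.83*h - 1.91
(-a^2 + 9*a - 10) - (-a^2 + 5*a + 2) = 4*a - 12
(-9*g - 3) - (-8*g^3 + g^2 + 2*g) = 8*g^3 - g^2 - 11*g - 3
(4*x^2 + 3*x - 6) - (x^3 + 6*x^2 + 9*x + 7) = -x^3 - 2*x^2 - 6*x - 13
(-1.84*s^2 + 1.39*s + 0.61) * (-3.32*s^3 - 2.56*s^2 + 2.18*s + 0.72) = 6.1088*s^5 + 0.0956000000000001*s^4 - 9.5948*s^3 + 0.1438*s^2 + 2.3306*s + 0.4392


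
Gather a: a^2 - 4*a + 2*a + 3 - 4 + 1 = a^2 - 2*a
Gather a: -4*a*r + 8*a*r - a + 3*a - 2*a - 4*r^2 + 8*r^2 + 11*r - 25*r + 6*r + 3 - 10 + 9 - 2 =4*a*r + 4*r^2 - 8*r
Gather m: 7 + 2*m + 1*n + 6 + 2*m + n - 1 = 4*m + 2*n + 12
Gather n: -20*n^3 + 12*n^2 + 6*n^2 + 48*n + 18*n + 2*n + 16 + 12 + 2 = -20*n^3 + 18*n^2 + 68*n + 30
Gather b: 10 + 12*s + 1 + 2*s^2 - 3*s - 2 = 2*s^2 + 9*s + 9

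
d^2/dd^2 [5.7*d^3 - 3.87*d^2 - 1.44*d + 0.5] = 34.2*d - 7.74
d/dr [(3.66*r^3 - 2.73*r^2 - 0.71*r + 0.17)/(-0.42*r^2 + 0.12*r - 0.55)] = (-1.5372*r^4 + 0.8784*r^3 - 6.6648*r^2 + 3.1458*r + 0.3701)/(0.1764*r^4 - 0.1008*r^3 + 0.4764*r^2 - 0.132*r + 0.3025)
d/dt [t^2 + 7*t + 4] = 2*t + 7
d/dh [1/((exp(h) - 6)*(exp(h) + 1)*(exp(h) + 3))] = -((exp(h) - 6)*(exp(h) + 1) + (exp(h) - 6)*(exp(h) + 3) + (exp(h) + 1)*(exp(h) + 3))/(4*(exp(h) - 6)^2*(exp(h) + 3)^2*cosh(h/2)^2)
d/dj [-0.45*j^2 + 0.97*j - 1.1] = 0.97 - 0.9*j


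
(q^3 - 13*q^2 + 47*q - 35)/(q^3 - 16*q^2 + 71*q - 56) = (q - 5)/(q - 8)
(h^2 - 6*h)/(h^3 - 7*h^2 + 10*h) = (h - 6)/(h^2 - 7*h + 10)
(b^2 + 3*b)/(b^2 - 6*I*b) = (b + 3)/(b - 6*I)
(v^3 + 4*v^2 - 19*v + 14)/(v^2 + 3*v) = (v^3 + 4*v^2 - 19*v + 14)/(v*(v + 3))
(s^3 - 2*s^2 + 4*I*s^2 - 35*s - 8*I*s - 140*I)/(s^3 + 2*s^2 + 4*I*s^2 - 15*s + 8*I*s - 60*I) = (s - 7)/(s - 3)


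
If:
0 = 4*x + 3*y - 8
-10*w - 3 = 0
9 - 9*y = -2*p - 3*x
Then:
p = 45*y/8 - 15/2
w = -3/10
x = 2 - 3*y/4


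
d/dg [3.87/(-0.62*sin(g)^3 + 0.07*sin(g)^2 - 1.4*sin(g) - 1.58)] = (7.1982*sin(g)^2 - 0.5418*sin(g) + 5.418)*cos(g)/(0.62*sin(g)^3 - 0.07*sin(g)^2 + 1.4*sin(g) + 1.58)^2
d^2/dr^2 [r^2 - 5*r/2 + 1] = 2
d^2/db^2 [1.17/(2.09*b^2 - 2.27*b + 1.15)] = (-10.221354*b^2 + 11.101662*b + 1.17*(4.18*b - 2.27)*(8.36*b - 4.54) - 5.62419)/(2.09*b^2 - 2.27*b + 1.15)^3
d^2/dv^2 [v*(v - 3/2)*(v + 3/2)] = 6*v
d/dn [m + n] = 1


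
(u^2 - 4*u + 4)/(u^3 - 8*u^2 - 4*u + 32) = (u - 2)/(u^2 - 6*u - 16)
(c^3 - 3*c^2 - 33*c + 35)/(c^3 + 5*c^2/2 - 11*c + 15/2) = 2*(c - 7)/(2*c - 3)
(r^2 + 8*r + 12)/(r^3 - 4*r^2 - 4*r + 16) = (r + 6)/(r^2 - 6*r + 8)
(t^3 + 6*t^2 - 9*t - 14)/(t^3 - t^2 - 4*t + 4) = (t^2 + 8*t + 7)/(t^2 + t - 2)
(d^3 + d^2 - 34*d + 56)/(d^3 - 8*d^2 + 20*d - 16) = (d + 7)/(d - 2)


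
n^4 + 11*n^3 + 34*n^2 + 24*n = n*(n + 1)*(n + 4)*(n + 6)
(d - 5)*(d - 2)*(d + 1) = d^3 - 6*d^2 + 3*d + 10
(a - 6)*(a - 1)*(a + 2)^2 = a^4 - 3*a^3 - 18*a^2 - 4*a + 24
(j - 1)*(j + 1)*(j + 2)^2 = j^4 + 4*j^3 + 3*j^2 - 4*j - 4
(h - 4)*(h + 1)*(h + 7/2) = h^3 + h^2/2 - 29*h/2 - 14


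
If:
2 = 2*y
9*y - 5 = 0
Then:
No Solution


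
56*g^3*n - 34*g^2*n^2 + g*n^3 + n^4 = n*(-4*g + n)*(-2*g + n)*(7*g + n)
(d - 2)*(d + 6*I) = d^2 - 2*d + 6*I*d - 12*I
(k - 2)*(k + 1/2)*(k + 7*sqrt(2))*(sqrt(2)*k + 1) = sqrt(2)*k^4 - 3*sqrt(2)*k^3/2 + 15*k^3 - 45*k^2/2 + 6*sqrt(2)*k^2 - 15*k - 21*sqrt(2)*k/2 - 7*sqrt(2)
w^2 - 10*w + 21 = (w - 7)*(w - 3)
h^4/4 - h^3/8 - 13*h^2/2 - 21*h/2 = h*(h/4 + 1/2)*(h - 6)*(h + 7/2)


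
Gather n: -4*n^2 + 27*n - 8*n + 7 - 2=-4*n^2 + 19*n + 5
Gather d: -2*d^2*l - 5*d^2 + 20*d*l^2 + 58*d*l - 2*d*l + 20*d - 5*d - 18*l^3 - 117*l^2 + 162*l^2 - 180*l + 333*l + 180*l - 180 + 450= d^2*(-2*l - 5) + d*(20*l^2 + 56*l + 15) - 18*l^3 + 45*l^2 + 333*l + 270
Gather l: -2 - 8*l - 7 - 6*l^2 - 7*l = -6*l^2 - 15*l - 9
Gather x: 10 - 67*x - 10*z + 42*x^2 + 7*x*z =42*x^2 + x*(7*z - 67) - 10*z + 10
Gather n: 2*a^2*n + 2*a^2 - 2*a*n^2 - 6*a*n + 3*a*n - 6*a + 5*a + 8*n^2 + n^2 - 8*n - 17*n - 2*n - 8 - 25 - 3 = 2*a^2 - a + n^2*(9 - 2*a) + n*(2*a^2 - 3*a - 27) - 36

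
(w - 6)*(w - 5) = w^2 - 11*w + 30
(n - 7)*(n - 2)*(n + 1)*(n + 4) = n^4 - 4*n^3 - 27*n^2 + 34*n + 56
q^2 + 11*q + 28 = (q + 4)*(q + 7)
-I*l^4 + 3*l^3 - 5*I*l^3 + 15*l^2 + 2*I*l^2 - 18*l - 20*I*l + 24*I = (l + 6)*(l - I)*(l + 4*I)*(-I*l + I)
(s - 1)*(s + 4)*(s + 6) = s^3 + 9*s^2 + 14*s - 24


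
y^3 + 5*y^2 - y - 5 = (y - 1)*(y + 1)*(y + 5)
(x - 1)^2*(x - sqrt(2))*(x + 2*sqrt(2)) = x^4 - 2*x^3 + sqrt(2)*x^3 - 3*x^2 - 2*sqrt(2)*x^2 + sqrt(2)*x + 8*x - 4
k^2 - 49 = (k - 7)*(k + 7)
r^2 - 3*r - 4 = (r - 4)*(r + 1)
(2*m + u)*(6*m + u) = 12*m^2 + 8*m*u + u^2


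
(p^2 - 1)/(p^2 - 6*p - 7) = (p - 1)/(p - 7)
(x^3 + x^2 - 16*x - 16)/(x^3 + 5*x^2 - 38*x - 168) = (x^2 - 3*x - 4)/(x^2 + x - 42)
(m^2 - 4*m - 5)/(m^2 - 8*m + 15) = (m + 1)/(m - 3)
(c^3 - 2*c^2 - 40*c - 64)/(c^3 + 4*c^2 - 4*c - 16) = (c - 8)/(c - 2)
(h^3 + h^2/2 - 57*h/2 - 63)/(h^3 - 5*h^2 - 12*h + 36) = (h + 7/2)/(h - 2)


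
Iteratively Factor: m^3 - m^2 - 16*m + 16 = (m + 4)*(m^2 - 5*m + 4) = (m - 4)*(m + 4)*(m - 1)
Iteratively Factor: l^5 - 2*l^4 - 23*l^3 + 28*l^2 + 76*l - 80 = (l + 2)*(l^4 - 4*l^3 - 15*l^2 + 58*l - 40) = (l - 5)*(l + 2)*(l^3 + l^2 - 10*l + 8) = (l - 5)*(l + 2)*(l + 4)*(l^2 - 3*l + 2) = (l - 5)*(l - 1)*(l + 2)*(l + 4)*(l - 2)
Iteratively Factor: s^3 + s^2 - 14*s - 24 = (s + 2)*(s^2 - s - 12) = (s + 2)*(s + 3)*(s - 4)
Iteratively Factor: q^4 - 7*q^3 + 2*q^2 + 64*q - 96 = (q + 3)*(q^3 - 10*q^2 + 32*q - 32) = (q - 4)*(q + 3)*(q^2 - 6*q + 8) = (q - 4)*(q - 2)*(q + 3)*(q - 4)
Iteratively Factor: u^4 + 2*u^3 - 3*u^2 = (u - 1)*(u^3 + 3*u^2) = u*(u - 1)*(u^2 + 3*u) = u*(u - 1)*(u + 3)*(u)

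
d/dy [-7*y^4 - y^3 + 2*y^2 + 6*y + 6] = -28*y^3 - 3*y^2 + 4*y + 6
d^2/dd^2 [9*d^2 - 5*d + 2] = 18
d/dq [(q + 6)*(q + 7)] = 2*q + 13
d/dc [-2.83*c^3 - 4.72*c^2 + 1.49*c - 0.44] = -8.49*c^2 - 9.44*c + 1.49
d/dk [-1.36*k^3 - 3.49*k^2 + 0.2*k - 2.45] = -4.08*k^2 - 6.98*k + 0.2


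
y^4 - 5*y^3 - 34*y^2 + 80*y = y*(y - 8)*(y - 2)*(y + 5)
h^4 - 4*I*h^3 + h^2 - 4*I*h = h*(h - 4*I)*(h - I)*(h + I)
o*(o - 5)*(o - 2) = o^3 - 7*o^2 + 10*o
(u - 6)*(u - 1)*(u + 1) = u^3 - 6*u^2 - u + 6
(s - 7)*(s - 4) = s^2 - 11*s + 28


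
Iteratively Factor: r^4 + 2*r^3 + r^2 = (r)*(r^3 + 2*r^2 + r) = r^2*(r^2 + 2*r + 1) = r^2*(r + 1)*(r + 1)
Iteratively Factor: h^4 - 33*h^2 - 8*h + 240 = (h - 5)*(h^3 + 5*h^2 - 8*h - 48) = (h - 5)*(h + 4)*(h^2 + h - 12) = (h - 5)*(h - 3)*(h + 4)*(h + 4)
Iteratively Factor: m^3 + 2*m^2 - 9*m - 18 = (m + 2)*(m^2 - 9) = (m + 2)*(m + 3)*(m - 3)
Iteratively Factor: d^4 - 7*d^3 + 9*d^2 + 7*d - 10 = (d + 1)*(d^3 - 8*d^2 + 17*d - 10) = (d - 1)*(d + 1)*(d^2 - 7*d + 10) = (d - 2)*(d - 1)*(d + 1)*(d - 5)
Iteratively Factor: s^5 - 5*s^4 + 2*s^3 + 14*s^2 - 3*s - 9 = (s - 3)*(s^4 - 2*s^3 - 4*s^2 + 2*s + 3) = (s - 3)*(s + 1)*(s^3 - 3*s^2 - s + 3) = (s - 3)*(s + 1)^2*(s^2 - 4*s + 3) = (s - 3)^2*(s + 1)^2*(s - 1)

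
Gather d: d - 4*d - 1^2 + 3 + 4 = 6 - 3*d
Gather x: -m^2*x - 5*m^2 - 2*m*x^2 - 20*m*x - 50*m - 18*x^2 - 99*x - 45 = -5*m^2 - 50*m + x^2*(-2*m - 18) + x*(-m^2 - 20*m - 99) - 45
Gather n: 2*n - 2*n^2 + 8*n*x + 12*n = -2*n^2 + n*(8*x + 14)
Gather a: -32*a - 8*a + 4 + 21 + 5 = 30 - 40*a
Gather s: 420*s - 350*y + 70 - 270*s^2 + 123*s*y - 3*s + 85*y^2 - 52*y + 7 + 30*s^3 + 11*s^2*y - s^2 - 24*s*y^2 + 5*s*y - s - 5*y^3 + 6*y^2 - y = 30*s^3 + s^2*(11*y - 271) + s*(-24*y^2 + 128*y + 416) - 5*y^3 + 91*y^2 - 403*y + 77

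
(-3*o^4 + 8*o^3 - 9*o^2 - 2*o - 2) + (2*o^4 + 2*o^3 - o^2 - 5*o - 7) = -o^4 + 10*o^3 - 10*o^2 - 7*o - 9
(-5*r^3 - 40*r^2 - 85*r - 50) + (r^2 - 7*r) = -5*r^3 - 39*r^2 - 92*r - 50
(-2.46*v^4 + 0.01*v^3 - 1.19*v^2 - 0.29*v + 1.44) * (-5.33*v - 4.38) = 13.1118*v^5 + 10.7215*v^4 + 6.2989*v^3 + 6.7579*v^2 - 6.405*v - 6.3072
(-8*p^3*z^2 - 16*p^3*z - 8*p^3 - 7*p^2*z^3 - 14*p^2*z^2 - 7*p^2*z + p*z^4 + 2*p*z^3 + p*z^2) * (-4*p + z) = 32*p^4*z^2 + 64*p^4*z + 32*p^4 + 20*p^3*z^3 + 40*p^3*z^2 + 20*p^3*z - 11*p^2*z^4 - 22*p^2*z^3 - 11*p^2*z^2 + p*z^5 + 2*p*z^4 + p*z^3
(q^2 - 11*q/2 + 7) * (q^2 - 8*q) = q^4 - 27*q^3/2 + 51*q^2 - 56*q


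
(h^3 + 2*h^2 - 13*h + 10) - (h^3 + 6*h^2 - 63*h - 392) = -4*h^2 + 50*h + 402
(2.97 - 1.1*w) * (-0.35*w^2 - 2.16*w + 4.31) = 0.385*w^3 + 1.3365*w^2 - 11.1562*w + 12.8007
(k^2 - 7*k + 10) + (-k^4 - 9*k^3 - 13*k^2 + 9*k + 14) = -k^4 - 9*k^3 - 12*k^2 + 2*k + 24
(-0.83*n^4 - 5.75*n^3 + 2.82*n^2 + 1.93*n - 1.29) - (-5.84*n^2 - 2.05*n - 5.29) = -0.83*n^4 - 5.75*n^3 + 8.66*n^2 + 3.98*n + 4.0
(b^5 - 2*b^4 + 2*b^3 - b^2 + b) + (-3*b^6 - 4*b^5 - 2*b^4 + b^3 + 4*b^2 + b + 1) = -3*b^6 - 3*b^5 - 4*b^4 + 3*b^3 + 3*b^2 + 2*b + 1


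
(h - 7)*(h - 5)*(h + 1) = h^3 - 11*h^2 + 23*h + 35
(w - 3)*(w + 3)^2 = w^3 + 3*w^2 - 9*w - 27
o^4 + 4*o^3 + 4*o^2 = o^2*(o + 2)^2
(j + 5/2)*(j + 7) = j^2 + 19*j/2 + 35/2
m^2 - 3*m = m*(m - 3)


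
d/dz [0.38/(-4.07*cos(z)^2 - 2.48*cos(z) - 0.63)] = -(3.0932*cos(z) + 0.9424)*sin(z)/(4.07*cos(z)^2 + 2.48*cos(z) + 0.63)^2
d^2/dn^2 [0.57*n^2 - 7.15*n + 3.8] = 1.14000000000000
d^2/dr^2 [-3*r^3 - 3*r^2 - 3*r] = -18*r - 6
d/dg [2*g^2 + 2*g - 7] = 4*g + 2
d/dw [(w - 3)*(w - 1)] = 2*w - 4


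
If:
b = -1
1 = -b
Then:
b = -1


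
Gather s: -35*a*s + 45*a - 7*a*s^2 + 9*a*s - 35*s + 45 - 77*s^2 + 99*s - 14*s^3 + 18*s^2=45*a - 14*s^3 + s^2*(-7*a - 59) + s*(64 - 26*a) + 45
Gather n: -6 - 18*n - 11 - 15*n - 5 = -33*n - 22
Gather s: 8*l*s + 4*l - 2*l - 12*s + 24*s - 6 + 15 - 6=2*l + s*(8*l + 12) + 3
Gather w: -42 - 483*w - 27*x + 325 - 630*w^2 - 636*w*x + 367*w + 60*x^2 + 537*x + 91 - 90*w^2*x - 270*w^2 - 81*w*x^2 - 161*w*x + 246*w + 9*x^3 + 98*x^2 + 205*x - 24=w^2*(-90*x - 900) + w*(-81*x^2 - 797*x + 130) + 9*x^3 + 158*x^2 + 715*x + 350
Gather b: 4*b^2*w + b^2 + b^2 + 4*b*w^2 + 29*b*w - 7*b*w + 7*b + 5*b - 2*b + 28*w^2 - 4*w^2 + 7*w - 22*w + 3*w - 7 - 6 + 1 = b^2*(4*w + 2) + b*(4*w^2 + 22*w + 10) + 24*w^2 - 12*w - 12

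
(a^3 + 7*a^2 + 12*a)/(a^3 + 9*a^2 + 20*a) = (a + 3)/(a + 5)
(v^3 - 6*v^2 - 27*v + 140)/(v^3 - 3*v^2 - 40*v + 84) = (v^2 + v - 20)/(v^2 + 4*v - 12)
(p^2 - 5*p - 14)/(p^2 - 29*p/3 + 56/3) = 3*(p + 2)/(3*p - 8)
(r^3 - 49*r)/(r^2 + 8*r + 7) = r*(r - 7)/(r + 1)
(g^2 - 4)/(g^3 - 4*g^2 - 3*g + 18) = (g - 2)/(g^2 - 6*g + 9)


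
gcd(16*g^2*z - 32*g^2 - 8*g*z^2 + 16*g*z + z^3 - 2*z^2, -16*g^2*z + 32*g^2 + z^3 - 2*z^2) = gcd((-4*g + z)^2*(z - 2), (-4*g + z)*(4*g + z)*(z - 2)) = -4*g*z + 8*g + z^2 - 2*z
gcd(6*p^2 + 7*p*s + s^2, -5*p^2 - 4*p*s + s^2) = p + s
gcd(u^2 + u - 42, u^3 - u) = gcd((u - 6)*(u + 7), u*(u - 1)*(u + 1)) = 1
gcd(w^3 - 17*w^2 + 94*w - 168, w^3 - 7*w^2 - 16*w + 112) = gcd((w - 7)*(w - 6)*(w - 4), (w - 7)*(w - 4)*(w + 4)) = w^2 - 11*w + 28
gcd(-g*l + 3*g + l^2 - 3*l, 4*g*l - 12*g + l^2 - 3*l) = l - 3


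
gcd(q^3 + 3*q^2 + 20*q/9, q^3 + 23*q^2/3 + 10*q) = q^2 + 5*q/3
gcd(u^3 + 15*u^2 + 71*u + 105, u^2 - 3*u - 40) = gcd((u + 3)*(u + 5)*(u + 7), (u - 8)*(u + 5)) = u + 5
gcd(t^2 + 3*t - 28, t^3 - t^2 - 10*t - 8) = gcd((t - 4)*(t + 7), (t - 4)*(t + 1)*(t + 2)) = t - 4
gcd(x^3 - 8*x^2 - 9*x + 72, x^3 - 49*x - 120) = x^2 - 5*x - 24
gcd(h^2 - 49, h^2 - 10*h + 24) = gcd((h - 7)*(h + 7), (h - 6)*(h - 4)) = 1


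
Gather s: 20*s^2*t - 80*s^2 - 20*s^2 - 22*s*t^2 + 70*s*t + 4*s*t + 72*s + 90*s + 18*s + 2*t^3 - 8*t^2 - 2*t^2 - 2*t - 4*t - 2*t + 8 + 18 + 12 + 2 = s^2*(20*t - 100) + s*(-22*t^2 + 74*t + 180) + 2*t^3 - 10*t^2 - 8*t + 40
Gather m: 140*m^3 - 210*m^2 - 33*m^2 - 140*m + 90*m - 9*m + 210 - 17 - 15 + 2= 140*m^3 - 243*m^2 - 59*m + 180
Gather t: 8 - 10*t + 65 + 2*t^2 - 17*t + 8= 2*t^2 - 27*t + 81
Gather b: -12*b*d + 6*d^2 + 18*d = -12*b*d + 6*d^2 + 18*d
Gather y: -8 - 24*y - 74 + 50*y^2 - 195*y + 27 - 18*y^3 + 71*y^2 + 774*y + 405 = -18*y^3 + 121*y^2 + 555*y + 350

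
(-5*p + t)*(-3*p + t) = 15*p^2 - 8*p*t + t^2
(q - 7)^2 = q^2 - 14*q + 49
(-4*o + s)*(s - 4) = -4*o*s + 16*o + s^2 - 4*s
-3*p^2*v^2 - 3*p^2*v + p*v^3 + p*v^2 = v*(-3*p + v)*(p*v + p)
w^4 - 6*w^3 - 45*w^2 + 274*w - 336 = (w - 8)*(w - 3)*(w - 2)*(w + 7)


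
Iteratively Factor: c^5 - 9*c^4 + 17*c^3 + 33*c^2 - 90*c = (c)*(c^4 - 9*c^3 + 17*c^2 + 33*c - 90) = c*(c - 5)*(c^3 - 4*c^2 - 3*c + 18) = c*(c - 5)*(c - 3)*(c^2 - c - 6) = c*(c - 5)*(c - 3)*(c + 2)*(c - 3)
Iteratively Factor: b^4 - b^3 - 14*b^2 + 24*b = (b + 4)*(b^3 - 5*b^2 + 6*b) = b*(b + 4)*(b^2 - 5*b + 6) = b*(b - 3)*(b + 4)*(b - 2)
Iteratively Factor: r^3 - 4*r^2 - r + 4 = (r + 1)*(r^2 - 5*r + 4) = (r - 1)*(r + 1)*(r - 4)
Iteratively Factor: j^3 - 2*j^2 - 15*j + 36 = (j - 3)*(j^2 + j - 12) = (j - 3)^2*(j + 4)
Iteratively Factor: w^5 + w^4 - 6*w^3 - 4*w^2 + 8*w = (w + 2)*(w^4 - w^3 - 4*w^2 + 4*w) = (w - 1)*(w + 2)*(w^3 - 4*w) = w*(w - 1)*(w + 2)*(w^2 - 4) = w*(w - 1)*(w + 2)^2*(w - 2)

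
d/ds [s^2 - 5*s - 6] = 2*s - 5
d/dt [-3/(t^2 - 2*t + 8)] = 6*(t - 1)/(t^2 - 2*t + 8)^2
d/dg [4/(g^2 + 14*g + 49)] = 8*(-g - 7)/(g^2 + 14*g + 49)^2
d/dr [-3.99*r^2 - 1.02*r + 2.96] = -7.98*r - 1.02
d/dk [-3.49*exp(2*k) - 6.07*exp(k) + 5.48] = (-6.98*exp(k) - 6.07)*exp(k)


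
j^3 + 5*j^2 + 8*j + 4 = (j + 1)*(j + 2)^2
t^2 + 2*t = t*(t + 2)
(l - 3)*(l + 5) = l^2 + 2*l - 15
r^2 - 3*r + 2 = (r - 2)*(r - 1)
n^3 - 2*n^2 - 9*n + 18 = (n - 3)*(n - 2)*(n + 3)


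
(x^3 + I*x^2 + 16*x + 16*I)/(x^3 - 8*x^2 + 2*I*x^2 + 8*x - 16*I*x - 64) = (x^2 - 3*I*x + 4)/(x^2 - 2*x*(4 + I) + 16*I)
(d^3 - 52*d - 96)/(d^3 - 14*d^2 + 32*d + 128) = (d + 6)/(d - 8)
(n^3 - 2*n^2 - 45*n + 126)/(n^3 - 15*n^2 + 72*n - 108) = (n + 7)/(n - 6)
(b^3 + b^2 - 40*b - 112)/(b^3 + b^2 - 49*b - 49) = (b^2 + 8*b + 16)/(b^2 + 8*b + 7)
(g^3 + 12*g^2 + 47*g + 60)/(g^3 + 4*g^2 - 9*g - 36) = (g + 5)/(g - 3)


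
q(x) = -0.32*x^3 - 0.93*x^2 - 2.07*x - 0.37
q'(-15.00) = -190.17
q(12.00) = -712.09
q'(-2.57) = -3.63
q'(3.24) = -18.17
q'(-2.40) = -3.14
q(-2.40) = 3.66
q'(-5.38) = -19.85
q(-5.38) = 33.68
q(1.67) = -7.91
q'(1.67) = -7.85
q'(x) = -0.96*x^2 - 1.86*x - 2.07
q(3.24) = -27.72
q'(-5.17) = -18.11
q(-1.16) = 1.28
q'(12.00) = -162.63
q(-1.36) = 1.53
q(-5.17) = 29.69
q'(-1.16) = -1.20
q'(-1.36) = -1.32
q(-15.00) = 901.43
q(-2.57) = 4.24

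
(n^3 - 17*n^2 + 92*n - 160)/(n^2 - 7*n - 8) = (n^2 - 9*n + 20)/(n + 1)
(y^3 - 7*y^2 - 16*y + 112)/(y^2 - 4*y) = y - 3 - 28/y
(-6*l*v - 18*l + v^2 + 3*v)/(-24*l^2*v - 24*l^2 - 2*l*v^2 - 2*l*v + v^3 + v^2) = (v + 3)/(4*l*v + 4*l + v^2 + v)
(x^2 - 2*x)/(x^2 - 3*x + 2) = x/(x - 1)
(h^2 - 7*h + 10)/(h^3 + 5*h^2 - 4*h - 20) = (h - 5)/(h^2 + 7*h + 10)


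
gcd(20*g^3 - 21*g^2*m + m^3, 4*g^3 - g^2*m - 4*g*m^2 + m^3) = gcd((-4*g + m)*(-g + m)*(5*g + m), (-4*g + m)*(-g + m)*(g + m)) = 4*g^2 - 5*g*m + m^2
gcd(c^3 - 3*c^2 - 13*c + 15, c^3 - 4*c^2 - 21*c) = c + 3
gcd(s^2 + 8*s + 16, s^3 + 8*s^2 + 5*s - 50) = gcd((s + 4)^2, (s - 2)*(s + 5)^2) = 1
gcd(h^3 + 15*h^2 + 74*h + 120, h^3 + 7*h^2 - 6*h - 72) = h^2 + 10*h + 24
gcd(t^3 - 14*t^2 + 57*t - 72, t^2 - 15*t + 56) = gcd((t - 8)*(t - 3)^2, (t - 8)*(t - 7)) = t - 8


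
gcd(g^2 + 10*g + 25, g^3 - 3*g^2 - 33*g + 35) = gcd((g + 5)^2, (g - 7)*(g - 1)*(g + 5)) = g + 5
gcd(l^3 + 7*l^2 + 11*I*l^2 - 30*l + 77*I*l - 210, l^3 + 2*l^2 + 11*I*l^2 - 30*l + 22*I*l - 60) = l^2 + 11*I*l - 30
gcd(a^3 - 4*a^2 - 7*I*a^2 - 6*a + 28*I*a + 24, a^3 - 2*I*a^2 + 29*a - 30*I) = a^2 - 7*I*a - 6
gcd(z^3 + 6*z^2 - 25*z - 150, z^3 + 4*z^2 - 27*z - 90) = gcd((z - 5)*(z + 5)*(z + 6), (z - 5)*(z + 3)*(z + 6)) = z^2 + z - 30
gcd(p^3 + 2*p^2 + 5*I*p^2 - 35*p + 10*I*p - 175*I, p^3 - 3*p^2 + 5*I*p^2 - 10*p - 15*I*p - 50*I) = p^2 + p*(-5 + 5*I) - 25*I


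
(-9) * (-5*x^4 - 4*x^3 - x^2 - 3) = 45*x^4 + 36*x^3 + 9*x^2 + 27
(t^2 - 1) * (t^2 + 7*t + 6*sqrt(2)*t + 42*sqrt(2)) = t^4 + 7*t^3 + 6*sqrt(2)*t^3 - t^2 + 42*sqrt(2)*t^2 - 6*sqrt(2)*t - 7*t - 42*sqrt(2)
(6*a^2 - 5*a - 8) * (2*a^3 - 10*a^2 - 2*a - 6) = 12*a^5 - 70*a^4 + 22*a^3 + 54*a^2 + 46*a + 48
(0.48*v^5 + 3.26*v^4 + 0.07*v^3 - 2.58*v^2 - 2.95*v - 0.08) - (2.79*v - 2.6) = 0.48*v^5 + 3.26*v^4 + 0.07*v^3 - 2.58*v^2 - 5.74*v + 2.52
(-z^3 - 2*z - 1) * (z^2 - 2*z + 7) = -z^5 + 2*z^4 - 9*z^3 + 3*z^2 - 12*z - 7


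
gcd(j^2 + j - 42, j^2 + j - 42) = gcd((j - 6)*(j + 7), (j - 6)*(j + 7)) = j^2 + j - 42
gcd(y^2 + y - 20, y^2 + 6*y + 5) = y + 5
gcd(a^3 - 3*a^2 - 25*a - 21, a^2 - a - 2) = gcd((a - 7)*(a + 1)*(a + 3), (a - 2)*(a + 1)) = a + 1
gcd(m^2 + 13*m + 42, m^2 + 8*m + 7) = m + 7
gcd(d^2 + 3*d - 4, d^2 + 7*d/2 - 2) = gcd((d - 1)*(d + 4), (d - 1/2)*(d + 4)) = d + 4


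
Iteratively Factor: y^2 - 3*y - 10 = (y + 2)*(y - 5)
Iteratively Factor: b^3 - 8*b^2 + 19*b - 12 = (b - 4)*(b^2 - 4*b + 3) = (b - 4)*(b - 1)*(b - 3)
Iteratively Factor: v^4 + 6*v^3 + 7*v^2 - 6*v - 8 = (v + 4)*(v^3 + 2*v^2 - v - 2) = (v - 1)*(v + 4)*(v^2 + 3*v + 2) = (v - 1)*(v + 2)*(v + 4)*(v + 1)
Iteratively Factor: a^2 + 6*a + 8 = (a + 2)*(a + 4)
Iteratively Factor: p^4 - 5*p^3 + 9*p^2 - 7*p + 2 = (p - 2)*(p^3 - 3*p^2 + 3*p - 1) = (p - 2)*(p - 1)*(p^2 - 2*p + 1) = (p - 2)*(p - 1)^2*(p - 1)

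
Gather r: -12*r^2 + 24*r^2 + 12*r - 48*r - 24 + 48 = 12*r^2 - 36*r + 24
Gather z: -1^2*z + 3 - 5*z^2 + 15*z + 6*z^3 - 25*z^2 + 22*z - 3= 6*z^3 - 30*z^2 + 36*z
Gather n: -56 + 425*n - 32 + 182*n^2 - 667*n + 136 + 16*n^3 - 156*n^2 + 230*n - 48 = 16*n^3 + 26*n^2 - 12*n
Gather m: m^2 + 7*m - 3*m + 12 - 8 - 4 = m^2 + 4*m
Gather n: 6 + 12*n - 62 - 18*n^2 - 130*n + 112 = -18*n^2 - 118*n + 56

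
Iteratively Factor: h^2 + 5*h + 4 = (h + 4)*(h + 1)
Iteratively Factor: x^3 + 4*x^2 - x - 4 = (x + 1)*(x^2 + 3*x - 4) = (x + 1)*(x + 4)*(x - 1)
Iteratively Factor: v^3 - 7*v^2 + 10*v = (v)*(v^2 - 7*v + 10) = v*(v - 2)*(v - 5)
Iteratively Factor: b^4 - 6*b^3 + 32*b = (b + 2)*(b^3 - 8*b^2 + 16*b) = (b - 4)*(b + 2)*(b^2 - 4*b) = b*(b - 4)*(b + 2)*(b - 4)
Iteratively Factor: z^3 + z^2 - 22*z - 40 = (z + 2)*(z^2 - z - 20) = (z - 5)*(z + 2)*(z + 4)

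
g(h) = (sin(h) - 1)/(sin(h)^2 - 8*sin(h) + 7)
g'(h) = (-2*sin(h)*cos(h) + 8*cos(h))*(sin(h) - 1)/(sin(h)^2 - 8*sin(h) + 7)^2 + cos(h)/(sin(h)^2 - 8*sin(h) + 7)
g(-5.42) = -0.16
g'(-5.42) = -0.02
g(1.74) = -0.17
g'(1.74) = 0.00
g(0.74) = -0.16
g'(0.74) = -0.02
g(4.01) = -0.13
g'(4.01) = 0.01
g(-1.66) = -0.13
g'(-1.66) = 0.00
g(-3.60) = -0.15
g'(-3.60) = 0.02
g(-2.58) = -0.13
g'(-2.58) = 0.01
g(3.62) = -0.13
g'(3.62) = 0.02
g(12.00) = -0.13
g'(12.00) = -0.01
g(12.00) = -0.13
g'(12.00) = -0.01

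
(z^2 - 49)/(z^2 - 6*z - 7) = (z + 7)/(z + 1)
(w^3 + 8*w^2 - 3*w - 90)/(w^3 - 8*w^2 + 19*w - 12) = (w^2 + 11*w + 30)/(w^2 - 5*w + 4)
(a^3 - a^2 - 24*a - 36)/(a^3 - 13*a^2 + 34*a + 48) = (a^2 + 5*a + 6)/(a^2 - 7*a - 8)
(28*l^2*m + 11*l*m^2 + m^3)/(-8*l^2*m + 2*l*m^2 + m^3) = (-7*l - m)/(2*l - m)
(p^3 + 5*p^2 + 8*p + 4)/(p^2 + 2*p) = p + 3 + 2/p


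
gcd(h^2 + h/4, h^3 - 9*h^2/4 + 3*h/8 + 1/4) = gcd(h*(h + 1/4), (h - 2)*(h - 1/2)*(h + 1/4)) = h + 1/4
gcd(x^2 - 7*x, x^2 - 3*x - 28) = x - 7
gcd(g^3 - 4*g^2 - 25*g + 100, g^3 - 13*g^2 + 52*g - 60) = g - 5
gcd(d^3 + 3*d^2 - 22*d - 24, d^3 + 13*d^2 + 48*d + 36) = d^2 + 7*d + 6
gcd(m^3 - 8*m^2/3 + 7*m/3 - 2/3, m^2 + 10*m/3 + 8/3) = 1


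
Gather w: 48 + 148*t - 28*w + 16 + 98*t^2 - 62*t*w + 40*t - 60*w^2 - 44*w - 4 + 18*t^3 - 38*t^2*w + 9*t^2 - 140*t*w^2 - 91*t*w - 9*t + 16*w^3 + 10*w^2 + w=18*t^3 + 107*t^2 + 179*t + 16*w^3 + w^2*(-140*t - 50) + w*(-38*t^2 - 153*t - 71) + 60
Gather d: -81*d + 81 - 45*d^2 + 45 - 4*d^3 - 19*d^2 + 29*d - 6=-4*d^3 - 64*d^2 - 52*d + 120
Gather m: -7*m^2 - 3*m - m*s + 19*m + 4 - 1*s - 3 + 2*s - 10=-7*m^2 + m*(16 - s) + s - 9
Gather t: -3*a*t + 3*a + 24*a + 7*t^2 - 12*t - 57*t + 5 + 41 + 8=27*a + 7*t^2 + t*(-3*a - 69) + 54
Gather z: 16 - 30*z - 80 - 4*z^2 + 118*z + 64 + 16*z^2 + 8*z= 12*z^2 + 96*z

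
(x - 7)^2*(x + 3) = x^3 - 11*x^2 + 7*x + 147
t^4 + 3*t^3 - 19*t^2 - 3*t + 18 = (t - 3)*(t - 1)*(t + 1)*(t + 6)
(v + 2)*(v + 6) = v^2 + 8*v + 12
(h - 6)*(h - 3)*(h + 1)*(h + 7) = h^4 - h^3 - 47*h^2 + 81*h + 126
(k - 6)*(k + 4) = k^2 - 2*k - 24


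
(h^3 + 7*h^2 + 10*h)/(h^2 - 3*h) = (h^2 + 7*h + 10)/(h - 3)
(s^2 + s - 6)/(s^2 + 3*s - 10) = (s + 3)/(s + 5)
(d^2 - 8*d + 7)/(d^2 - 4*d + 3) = (d - 7)/(d - 3)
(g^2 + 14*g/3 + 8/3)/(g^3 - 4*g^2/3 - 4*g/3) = (g + 4)/(g*(g - 2))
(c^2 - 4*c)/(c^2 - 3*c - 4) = c/(c + 1)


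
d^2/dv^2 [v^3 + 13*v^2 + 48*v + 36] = 6*v + 26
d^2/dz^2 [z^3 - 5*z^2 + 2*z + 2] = 6*z - 10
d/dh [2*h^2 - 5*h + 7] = 4*h - 5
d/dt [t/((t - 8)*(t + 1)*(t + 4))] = (-2*t^3 + 3*t^2 - 32)/(t^6 - 6*t^5 - 63*t^4 + 152*t^3 + 1488*t^2 + 2304*t + 1024)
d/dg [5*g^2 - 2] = 10*g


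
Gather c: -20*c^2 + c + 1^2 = -20*c^2 + c + 1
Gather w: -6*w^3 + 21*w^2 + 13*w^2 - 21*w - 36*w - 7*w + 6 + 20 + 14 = -6*w^3 + 34*w^2 - 64*w + 40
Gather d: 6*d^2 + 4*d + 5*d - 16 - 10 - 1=6*d^2 + 9*d - 27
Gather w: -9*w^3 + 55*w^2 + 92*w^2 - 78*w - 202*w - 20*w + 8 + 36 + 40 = -9*w^3 + 147*w^2 - 300*w + 84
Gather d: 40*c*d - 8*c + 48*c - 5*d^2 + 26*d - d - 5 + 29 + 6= 40*c - 5*d^2 + d*(40*c + 25) + 30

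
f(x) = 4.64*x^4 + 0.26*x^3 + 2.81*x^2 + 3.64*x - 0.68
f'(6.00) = 4074.40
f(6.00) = 6191.92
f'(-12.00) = -32023.16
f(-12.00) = 96126.04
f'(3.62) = 914.65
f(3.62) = 858.46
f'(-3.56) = -843.87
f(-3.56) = 755.52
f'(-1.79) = -110.37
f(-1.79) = 47.95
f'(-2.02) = -157.51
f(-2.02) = 78.54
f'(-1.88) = -127.49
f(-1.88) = 58.64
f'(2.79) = 428.47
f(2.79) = 318.14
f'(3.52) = 842.57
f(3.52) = 770.63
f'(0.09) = 4.17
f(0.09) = -0.33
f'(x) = 18.56*x^3 + 0.78*x^2 + 5.62*x + 3.64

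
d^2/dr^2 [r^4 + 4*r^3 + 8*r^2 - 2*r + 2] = 12*r^2 + 24*r + 16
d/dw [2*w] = 2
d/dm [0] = 0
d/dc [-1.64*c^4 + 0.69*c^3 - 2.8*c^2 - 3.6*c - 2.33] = -6.56*c^3 + 2.07*c^2 - 5.6*c - 3.6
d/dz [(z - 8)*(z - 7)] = 2*z - 15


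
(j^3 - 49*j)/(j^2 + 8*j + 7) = j*(j - 7)/(j + 1)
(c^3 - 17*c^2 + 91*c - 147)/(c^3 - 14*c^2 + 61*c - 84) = (c - 7)/(c - 4)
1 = 1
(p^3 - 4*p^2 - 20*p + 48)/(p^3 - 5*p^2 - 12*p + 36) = (p + 4)/(p + 3)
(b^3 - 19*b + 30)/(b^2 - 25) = (b^2 - 5*b + 6)/(b - 5)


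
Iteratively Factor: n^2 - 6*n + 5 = (n - 5)*(n - 1)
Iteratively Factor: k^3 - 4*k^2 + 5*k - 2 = (k - 2)*(k^2 - 2*k + 1) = (k - 2)*(k - 1)*(k - 1)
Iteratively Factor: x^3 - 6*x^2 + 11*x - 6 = (x - 3)*(x^2 - 3*x + 2) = (x - 3)*(x - 1)*(x - 2)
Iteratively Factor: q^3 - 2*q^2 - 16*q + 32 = (q - 2)*(q^2 - 16) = (q - 2)*(q + 4)*(q - 4)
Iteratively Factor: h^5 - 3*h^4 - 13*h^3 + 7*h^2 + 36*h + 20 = (h - 2)*(h^4 - h^3 - 15*h^2 - 23*h - 10) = (h - 2)*(h + 1)*(h^3 - 2*h^2 - 13*h - 10) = (h - 2)*(h + 1)^2*(h^2 - 3*h - 10) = (h - 2)*(h + 1)^2*(h + 2)*(h - 5)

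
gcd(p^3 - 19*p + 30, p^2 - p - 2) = p - 2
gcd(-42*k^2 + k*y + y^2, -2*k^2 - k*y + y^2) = 1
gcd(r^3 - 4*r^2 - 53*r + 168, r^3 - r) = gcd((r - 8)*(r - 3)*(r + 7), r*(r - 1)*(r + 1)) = 1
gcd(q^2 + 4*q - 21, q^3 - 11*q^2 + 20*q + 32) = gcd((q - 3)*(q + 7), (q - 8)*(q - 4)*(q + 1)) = 1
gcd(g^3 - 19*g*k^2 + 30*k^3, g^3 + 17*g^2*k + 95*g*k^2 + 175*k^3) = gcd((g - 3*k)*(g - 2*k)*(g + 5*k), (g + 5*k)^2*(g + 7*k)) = g + 5*k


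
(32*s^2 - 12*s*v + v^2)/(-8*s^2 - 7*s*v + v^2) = (-4*s + v)/(s + v)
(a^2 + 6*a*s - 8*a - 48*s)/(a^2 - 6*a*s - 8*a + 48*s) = (-a - 6*s)/(-a + 6*s)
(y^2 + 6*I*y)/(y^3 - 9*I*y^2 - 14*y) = (y + 6*I)/(y^2 - 9*I*y - 14)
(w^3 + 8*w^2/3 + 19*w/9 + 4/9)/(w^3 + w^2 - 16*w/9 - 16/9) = (3*w + 1)/(3*w - 4)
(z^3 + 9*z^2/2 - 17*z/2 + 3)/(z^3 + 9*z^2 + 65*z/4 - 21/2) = 2*(z - 1)/(2*z + 7)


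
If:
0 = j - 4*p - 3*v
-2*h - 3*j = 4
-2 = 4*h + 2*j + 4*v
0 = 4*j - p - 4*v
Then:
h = -133/8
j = 39/4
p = -6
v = 45/4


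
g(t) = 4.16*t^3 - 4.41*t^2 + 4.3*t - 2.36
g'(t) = 12.48*t^2 - 8.82*t + 4.3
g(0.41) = -1.05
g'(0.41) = 2.78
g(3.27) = 110.00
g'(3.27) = 108.91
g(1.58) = 9.83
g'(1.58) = 21.52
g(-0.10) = -2.84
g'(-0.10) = 5.31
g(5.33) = 525.18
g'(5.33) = 311.83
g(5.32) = 522.07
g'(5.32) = 310.59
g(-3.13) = -186.59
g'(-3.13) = 154.17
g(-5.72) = -949.79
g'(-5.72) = 463.08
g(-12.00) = -7877.48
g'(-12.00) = 1907.26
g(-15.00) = -15099.11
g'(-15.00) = 2944.60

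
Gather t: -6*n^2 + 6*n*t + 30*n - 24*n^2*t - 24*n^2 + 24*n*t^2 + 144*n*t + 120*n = -30*n^2 + 24*n*t^2 + 150*n + t*(-24*n^2 + 150*n)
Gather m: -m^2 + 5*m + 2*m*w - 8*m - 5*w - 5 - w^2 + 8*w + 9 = -m^2 + m*(2*w - 3) - w^2 + 3*w + 4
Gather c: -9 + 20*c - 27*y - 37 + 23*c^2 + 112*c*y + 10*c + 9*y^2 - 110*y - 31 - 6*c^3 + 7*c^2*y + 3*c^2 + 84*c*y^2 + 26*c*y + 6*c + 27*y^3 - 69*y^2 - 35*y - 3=-6*c^3 + c^2*(7*y + 26) + c*(84*y^2 + 138*y + 36) + 27*y^3 - 60*y^2 - 172*y - 80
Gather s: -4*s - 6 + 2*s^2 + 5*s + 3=2*s^2 + s - 3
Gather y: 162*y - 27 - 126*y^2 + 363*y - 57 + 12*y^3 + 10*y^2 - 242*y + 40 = 12*y^3 - 116*y^2 + 283*y - 44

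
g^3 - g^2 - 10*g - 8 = (g - 4)*(g + 1)*(g + 2)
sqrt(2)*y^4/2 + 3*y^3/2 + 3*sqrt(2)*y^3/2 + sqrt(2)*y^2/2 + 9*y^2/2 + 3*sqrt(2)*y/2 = y*(y + 3)*(y + sqrt(2)/2)*(sqrt(2)*y/2 + 1)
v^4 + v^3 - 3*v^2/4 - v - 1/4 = (v - 1)*(v + 1/2)^2*(v + 1)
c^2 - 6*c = c*(c - 6)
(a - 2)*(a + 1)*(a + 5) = a^3 + 4*a^2 - 7*a - 10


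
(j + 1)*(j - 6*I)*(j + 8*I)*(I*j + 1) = I*j^4 - j^3 + I*j^3 - j^2 + 50*I*j^2 + 48*j + 50*I*j + 48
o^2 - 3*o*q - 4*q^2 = (o - 4*q)*(o + q)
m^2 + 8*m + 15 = (m + 3)*(m + 5)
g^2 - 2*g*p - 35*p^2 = (g - 7*p)*(g + 5*p)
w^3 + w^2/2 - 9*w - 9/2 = (w - 3)*(w + 1/2)*(w + 3)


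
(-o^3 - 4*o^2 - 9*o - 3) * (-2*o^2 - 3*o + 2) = 2*o^5 + 11*o^4 + 28*o^3 + 25*o^2 - 9*o - 6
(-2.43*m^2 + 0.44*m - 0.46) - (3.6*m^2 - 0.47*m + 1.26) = -6.03*m^2 + 0.91*m - 1.72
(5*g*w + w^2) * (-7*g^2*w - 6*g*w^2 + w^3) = -35*g^3*w^2 - 37*g^2*w^3 - g*w^4 + w^5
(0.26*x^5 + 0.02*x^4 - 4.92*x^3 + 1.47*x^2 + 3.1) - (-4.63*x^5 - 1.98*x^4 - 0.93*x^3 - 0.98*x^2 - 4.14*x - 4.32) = 4.89*x^5 + 2.0*x^4 - 3.99*x^3 + 2.45*x^2 + 4.14*x + 7.42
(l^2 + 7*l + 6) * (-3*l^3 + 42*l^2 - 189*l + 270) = -3*l^5 + 21*l^4 + 87*l^3 - 801*l^2 + 756*l + 1620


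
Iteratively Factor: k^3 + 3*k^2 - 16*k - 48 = (k + 4)*(k^2 - k - 12) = (k - 4)*(k + 4)*(k + 3)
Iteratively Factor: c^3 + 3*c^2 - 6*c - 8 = (c + 4)*(c^2 - c - 2) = (c + 1)*(c + 4)*(c - 2)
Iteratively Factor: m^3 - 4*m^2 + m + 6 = (m + 1)*(m^2 - 5*m + 6) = (m - 3)*(m + 1)*(m - 2)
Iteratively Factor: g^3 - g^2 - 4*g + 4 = (g - 1)*(g^2 - 4) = (g - 1)*(g + 2)*(g - 2)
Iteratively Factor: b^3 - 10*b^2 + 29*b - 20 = (b - 1)*(b^2 - 9*b + 20) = (b - 5)*(b - 1)*(b - 4)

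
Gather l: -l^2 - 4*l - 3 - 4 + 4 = -l^2 - 4*l - 3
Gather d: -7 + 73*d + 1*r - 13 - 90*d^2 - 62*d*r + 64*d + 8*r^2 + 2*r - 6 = -90*d^2 + d*(137 - 62*r) + 8*r^2 + 3*r - 26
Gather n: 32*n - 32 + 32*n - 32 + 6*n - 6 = 70*n - 70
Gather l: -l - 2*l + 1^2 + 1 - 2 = -3*l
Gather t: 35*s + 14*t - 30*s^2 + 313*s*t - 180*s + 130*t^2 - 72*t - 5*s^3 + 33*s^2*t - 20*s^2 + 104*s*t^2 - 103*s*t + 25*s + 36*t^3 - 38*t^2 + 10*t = -5*s^3 - 50*s^2 - 120*s + 36*t^3 + t^2*(104*s + 92) + t*(33*s^2 + 210*s - 48)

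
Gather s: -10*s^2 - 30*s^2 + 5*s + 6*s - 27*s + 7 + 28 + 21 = -40*s^2 - 16*s + 56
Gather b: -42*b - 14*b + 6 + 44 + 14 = 64 - 56*b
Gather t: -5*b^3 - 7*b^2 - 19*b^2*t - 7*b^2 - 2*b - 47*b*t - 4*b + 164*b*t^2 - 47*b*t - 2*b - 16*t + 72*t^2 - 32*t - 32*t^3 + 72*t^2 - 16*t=-5*b^3 - 14*b^2 - 8*b - 32*t^3 + t^2*(164*b + 144) + t*(-19*b^2 - 94*b - 64)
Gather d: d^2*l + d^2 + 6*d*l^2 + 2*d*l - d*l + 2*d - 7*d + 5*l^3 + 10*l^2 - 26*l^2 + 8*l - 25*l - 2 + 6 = d^2*(l + 1) + d*(6*l^2 + l - 5) + 5*l^3 - 16*l^2 - 17*l + 4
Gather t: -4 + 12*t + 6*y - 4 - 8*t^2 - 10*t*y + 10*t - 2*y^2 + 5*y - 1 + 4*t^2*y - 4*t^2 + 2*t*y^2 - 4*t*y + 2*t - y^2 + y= t^2*(4*y - 12) + t*(2*y^2 - 14*y + 24) - 3*y^2 + 12*y - 9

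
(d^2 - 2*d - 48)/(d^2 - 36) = (d - 8)/(d - 6)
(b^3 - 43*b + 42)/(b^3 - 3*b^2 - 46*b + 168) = (b - 1)/(b - 4)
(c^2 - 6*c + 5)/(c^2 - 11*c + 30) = (c - 1)/(c - 6)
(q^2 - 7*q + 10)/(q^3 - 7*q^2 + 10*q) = 1/q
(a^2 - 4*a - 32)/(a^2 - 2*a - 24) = (a - 8)/(a - 6)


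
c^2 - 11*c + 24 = (c - 8)*(c - 3)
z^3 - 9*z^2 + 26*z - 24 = (z - 4)*(z - 3)*(z - 2)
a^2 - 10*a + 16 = (a - 8)*(a - 2)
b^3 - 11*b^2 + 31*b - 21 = (b - 7)*(b - 3)*(b - 1)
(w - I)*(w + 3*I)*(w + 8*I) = w^3 + 10*I*w^2 - 13*w + 24*I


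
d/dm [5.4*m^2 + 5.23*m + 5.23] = 10.8*m + 5.23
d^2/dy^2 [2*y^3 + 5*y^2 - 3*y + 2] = 12*y + 10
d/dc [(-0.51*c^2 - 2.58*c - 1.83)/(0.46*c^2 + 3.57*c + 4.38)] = (-0.6339*c^2 - 2.784*c - 4.7673)/(0.2116*c^4 + 3.2844*c^3 + 16.7745*c^2 + 31.2732*c + 19.1844)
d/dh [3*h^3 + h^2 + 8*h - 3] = 9*h^2 + 2*h + 8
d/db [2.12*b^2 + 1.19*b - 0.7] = 4.24*b + 1.19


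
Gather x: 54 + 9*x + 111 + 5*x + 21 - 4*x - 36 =10*x + 150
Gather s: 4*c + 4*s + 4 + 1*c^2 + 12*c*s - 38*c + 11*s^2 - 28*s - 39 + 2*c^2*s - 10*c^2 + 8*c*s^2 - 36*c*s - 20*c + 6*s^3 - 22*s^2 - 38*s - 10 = -9*c^2 - 54*c + 6*s^3 + s^2*(8*c - 11) + s*(2*c^2 - 24*c - 62) - 45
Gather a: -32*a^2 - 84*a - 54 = -32*a^2 - 84*a - 54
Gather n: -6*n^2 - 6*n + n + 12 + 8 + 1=-6*n^2 - 5*n + 21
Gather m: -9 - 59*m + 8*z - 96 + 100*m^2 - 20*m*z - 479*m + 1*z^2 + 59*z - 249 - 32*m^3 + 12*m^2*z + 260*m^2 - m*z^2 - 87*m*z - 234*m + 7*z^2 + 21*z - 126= -32*m^3 + m^2*(12*z + 360) + m*(-z^2 - 107*z - 772) + 8*z^2 + 88*z - 480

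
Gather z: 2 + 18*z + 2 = 18*z + 4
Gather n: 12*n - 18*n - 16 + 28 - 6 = 6 - 6*n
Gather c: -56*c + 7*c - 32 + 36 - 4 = -49*c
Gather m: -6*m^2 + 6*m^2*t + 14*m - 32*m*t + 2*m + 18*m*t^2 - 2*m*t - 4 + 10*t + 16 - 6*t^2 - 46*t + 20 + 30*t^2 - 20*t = m^2*(6*t - 6) + m*(18*t^2 - 34*t + 16) + 24*t^2 - 56*t + 32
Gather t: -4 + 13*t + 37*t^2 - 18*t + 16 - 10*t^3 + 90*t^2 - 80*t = -10*t^3 + 127*t^2 - 85*t + 12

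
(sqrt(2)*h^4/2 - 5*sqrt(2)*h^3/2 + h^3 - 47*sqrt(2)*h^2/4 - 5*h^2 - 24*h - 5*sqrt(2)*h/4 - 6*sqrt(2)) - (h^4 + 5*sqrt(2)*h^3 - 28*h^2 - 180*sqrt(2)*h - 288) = -h^4 + sqrt(2)*h^4/2 - 15*sqrt(2)*h^3/2 + h^3 - 47*sqrt(2)*h^2/4 + 23*h^2 - 24*h + 715*sqrt(2)*h/4 - 6*sqrt(2) + 288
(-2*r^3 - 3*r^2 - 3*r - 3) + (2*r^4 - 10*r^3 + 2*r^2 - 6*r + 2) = 2*r^4 - 12*r^3 - r^2 - 9*r - 1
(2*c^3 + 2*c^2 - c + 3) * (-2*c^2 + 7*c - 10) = -4*c^5 + 10*c^4 - 4*c^3 - 33*c^2 + 31*c - 30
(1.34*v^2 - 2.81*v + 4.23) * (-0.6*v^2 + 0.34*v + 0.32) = -0.804*v^4 + 2.1416*v^3 - 3.0646*v^2 + 0.539*v + 1.3536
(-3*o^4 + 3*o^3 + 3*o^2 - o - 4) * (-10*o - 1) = 30*o^5 - 27*o^4 - 33*o^3 + 7*o^2 + 41*o + 4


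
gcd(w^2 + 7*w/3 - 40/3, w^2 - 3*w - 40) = w + 5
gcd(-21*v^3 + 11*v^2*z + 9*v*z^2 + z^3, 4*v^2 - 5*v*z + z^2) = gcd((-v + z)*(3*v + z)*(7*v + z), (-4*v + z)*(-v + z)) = -v + z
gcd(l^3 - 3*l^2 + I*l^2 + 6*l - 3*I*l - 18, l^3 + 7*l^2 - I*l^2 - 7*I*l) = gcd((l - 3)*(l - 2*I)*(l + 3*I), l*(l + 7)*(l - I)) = 1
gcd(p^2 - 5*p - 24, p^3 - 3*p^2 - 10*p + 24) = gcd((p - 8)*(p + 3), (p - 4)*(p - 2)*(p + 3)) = p + 3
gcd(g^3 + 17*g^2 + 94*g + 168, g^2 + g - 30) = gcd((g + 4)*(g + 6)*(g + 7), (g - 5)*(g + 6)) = g + 6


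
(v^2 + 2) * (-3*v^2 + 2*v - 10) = -3*v^4 + 2*v^3 - 16*v^2 + 4*v - 20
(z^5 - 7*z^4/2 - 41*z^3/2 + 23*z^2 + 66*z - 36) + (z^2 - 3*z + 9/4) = z^5 - 7*z^4/2 - 41*z^3/2 + 24*z^2 + 63*z - 135/4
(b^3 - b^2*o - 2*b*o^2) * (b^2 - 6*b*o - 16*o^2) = b^5 - 7*b^4*o - 12*b^3*o^2 + 28*b^2*o^3 + 32*b*o^4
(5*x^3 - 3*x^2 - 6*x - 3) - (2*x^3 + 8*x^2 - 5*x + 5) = 3*x^3 - 11*x^2 - x - 8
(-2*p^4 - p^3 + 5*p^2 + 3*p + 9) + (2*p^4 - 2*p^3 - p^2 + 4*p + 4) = -3*p^3 + 4*p^2 + 7*p + 13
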